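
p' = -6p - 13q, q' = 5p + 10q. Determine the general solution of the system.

p(t) = -2c_1e^(2t)sin(t) - 3c_1e^(2t)cos(t) - 3c_2e^(2t)sin(t) + 2c_2e^(2t)cos(t), q(t) = c_1e^(2t)sin(t) + 2c_1e^(2t)cos(t) + 2c_2e^(2t)sin(t) - c_2e^(2t)cos(t)

Coefficient matrix A = [[-6, -13], [5, 10]].
Characteristic polynomial det(A - λI) = λ^2 - 4λ + 5 = 0.
Eigenvalues λ = 2 ± i (complex conjugate pair).
For λ=2+i: an eigenvector is (-3,2) - i(-2,1) = (-3 + 2i, 2 - i).
A real fundamental pair from Re and Im of e^((2+i)t)v: X_1 = e^(2t)(cos(t)·(-3,2) + sin(t)·(-2,1)), X_2 = e^(2t)(sin(t)·(-3,2) - cos(t)·(-2,1)).
General solution: c_1X_1 + c_2X_2.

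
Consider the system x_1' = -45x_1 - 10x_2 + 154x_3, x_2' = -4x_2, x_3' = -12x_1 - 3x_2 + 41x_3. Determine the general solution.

Coefficient matrix A = [[-45, -10, 154], [0, -4, 0], [-12, -3, 41]].
det(A - λI) = 0 gives eigenvalues λ = -4, -1, -3.
For λ=-4: eigenvector (-4,1,-1).
For λ=-1: eigenvector (-7,0,-2).
For λ=-3: eigenvector (11,0,3).
General solution: c_1e^(-4t)(-4,1,-1) + c_2e^(-t)(-7,0,-2) + c_3e^(-3t)(11,0,3).

x_1(t) = -4c_1e^(-4t) - 7c_2e^(-t) + 11c_3e^(-3t), x_2(t) = c_1e^(-4t), x_3(t) = -c_1e^(-4t) - 2c_2e^(-t) + 3c_3e^(-3t)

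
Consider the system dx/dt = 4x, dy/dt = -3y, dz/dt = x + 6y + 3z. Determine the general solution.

Coefficient matrix A = [[4, 0, 0], [0, -3, 0], [1, 6, 3]].
det(A - λI) = 0 gives eigenvalues λ = 4, -3, 3.
For λ=4: eigenvector (1,0,1).
For λ=-3: eigenvector (0,1,-1).
For λ=3: eigenvector (0,0,1).
General solution: c_1e^(4t)(1,0,1) + c_2e^(-3t)(0,1,-1) + c_3e^(3t)(0,0,1).

x(t) = c_1e^(4t), y(t) = c_2e^(-3t), z(t) = c_1e^(4t) - c_2e^(-3t) + c_3e^(3t)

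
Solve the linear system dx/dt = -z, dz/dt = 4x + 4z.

Coefficient matrix A = [[0, -1], [4, 4]].
Characteristic polynomial det(A - λI) = λ^2 - 4λ + 4 = 0.
Single eigenvalue λ = 2 with algebraic multiplicity 2.
Eigenvector v = (1,-2); generalized eigenvector w with (A-λI)w=v is (-1,1).
General solution: e^(2t)[C_1·v + C_2·(t·v + w)].

x(t) = C_1e^(2t) + C_2te^(2t) - C_2e^(2t), z(t) = -2C_1e^(2t) - 2C_2te^(2t) + C_2e^(2t)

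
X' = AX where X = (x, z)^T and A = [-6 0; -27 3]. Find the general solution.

Coefficient matrix A = [[-6, 0], [-27, 3]].
Characteristic polynomial det(A - λI) = λ^2 + 3λ - 18 = 0.
Eigenvalues λ = 3, -6.
For λ=3: (A-λI) row 1 is [-9, 0], so an eigenvector is (0, -1).
For λ=-6: (A-λI) row 2 is [-27, 9], so an eigenvector is (1, 3).
General solution: K_1e^(3t)(0,-1) + K_2e^(-6t)(1,3).

x(t) = K_2e^(-6t), z(t) = -K_1e^(3t) + 3K_2e^(-6t)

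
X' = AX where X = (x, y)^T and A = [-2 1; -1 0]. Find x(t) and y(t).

Coefficient matrix A = [[-2, 1], [-1, 0]].
Characteristic polynomial det(A - λI) = λ^2 + 2λ + 1 = 0.
Single eigenvalue λ = -1 with algebraic multiplicity 2.
Eigenvector v = (-1,-1); generalized eigenvector w with (A-λI)w=v is (-1,-2).
General solution: e^(-t)[c_1·v + c_2·(t·v + w)].

x(t) = -c_1e^(-t) - c_2te^(-t) - c_2e^(-t), y(t) = -c_1e^(-t) - c_2te^(-t) - 2c_2e^(-t)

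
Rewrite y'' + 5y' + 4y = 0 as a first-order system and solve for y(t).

Let x_1 = y, x_2 = y'. Then x_1' = x_2 and x_2' = -4x_1 - 5x_2.
A = [[0,1],[-4,-5]]; det(A-λI) = λ^2 + 5λ + 4.
Eigenvalues λ = -1, -4 with eigenvectors (1,-1), (1,-4).

y(t) = c_1e^(-t) + c_2e^(-4t)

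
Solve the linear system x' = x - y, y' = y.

x(t) = c_1e^(t) + c_2te^(t) + c_2e^(t), y(t) = -c_2e^(t)

Coefficient matrix A = [[1, -1], [0, 1]].
Characteristic polynomial det(A - λI) = λ^2 - 2λ + 1 = 0.
Single eigenvalue λ = 1 with algebraic multiplicity 2.
Eigenvector v = (1,0); generalized eigenvector w with (A-λI)w=v is (1,-1).
General solution: e^(t)[c_1·v + c_2·(t·v + w)].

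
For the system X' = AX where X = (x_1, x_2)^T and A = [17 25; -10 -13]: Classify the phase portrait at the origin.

unstable spiral

A = [[17,25],[-10,-13]]; det(A-λI) = λ^2 - 4λ + 29.
λ = 2 ± 5i: positive real part.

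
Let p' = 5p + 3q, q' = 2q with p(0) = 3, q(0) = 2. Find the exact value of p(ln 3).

1197

A = [[5,3],[0,2]]; eigenvalues λ = 5, 2.
Eigenvectors: (1,0) for λ=5, (1,-1) for λ=2.
From the initial condition, c_1 = 5, c_2 = -2.
p(ln 3) = (5)(3^5)(1) + (-2)(3^2)(1) = 1197.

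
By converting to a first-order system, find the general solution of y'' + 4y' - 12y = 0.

Let x_1 = y, x_2 = y'. Then x_1' = x_2 and x_2' = 12x_1 - 4x_2.
A = [[0,1],[12,-4]]; det(A-λI) = λ^2 + 4λ - 12.
Eigenvalues λ = -6, 2 with eigenvectors (1,-6), (1,2).

y(t) = K_1e^(-6t) + K_2e^(2t)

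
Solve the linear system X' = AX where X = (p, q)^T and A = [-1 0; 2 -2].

Coefficient matrix A = [[-1, 0], [2, -2]].
Characteristic polynomial det(A - λI) = λ^2 + 3λ + 2 = 0.
Eigenvalues λ = -2, -1.
For λ=-2: (A-λI) row 1 is [1, 0], so an eigenvector is (0, -1).
For λ=-1: (A-λI) row 2 is [2, -1], so an eigenvector is (1, 2).
General solution: K_1e^(-2t)(0,-1) + K_2e^(-t)(1,2).

p(t) = K_2e^(-t), q(t) = -K_1e^(-2t) + 2K_2e^(-t)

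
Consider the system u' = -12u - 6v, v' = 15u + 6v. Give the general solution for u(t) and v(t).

u(t) = K_1e^(-3t)sin(3t) - K_1e^(-3t)cos(3t) - K_2e^(-3t)sin(3t) - K_2e^(-3t)cos(3t), v(t) = -2K_1e^(-3t)sin(3t) + K_1e^(-3t)cos(3t) + K_2e^(-3t)sin(3t) + 2K_2e^(-3t)cos(3t)

Coefficient matrix A = [[-12, -6], [15, 6]].
Characteristic polynomial det(A - λI) = λ^2 + 6λ + 18 = 0.
Eigenvalues λ = -3 ± 3i (complex conjugate pair).
For λ=-3+3i: an eigenvector is (-1,1) - i(1,-2) = (-1 - i, 1 + 2i).
A real fundamental pair from Re and Im of e^((-3+3i)t)v: X_1 = e^(-3t)(cos(3t)·(-1,1) + sin(3t)·(1,-2)), X_2 = e^(-3t)(sin(3t)·(-1,1) - cos(3t)·(1,-2)).
General solution: K_1X_1 + K_2X_2.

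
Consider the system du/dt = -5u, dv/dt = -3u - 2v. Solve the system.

Coefficient matrix A = [[-5, 0], [-3, -2]].
Characteristic polynomial det(A - λI) = λ^2 + 7λ + 10 = 0.
Eigenvalues λ = -2, -5.
For λ=-2: (A-λI) row 1 is [-3, 0], so an eigenvector is (0, -1).
For λ=-5: (A-λI) row 2 is [-3, 3], so an eigenvector is (1, 1).
General solution: c_1e^(-2t)(0,-1) + c_2e^(-5t)(1,1).

u(t) = c_2e^(-5t), v(t) = -c_1e^(-2t) + c_2e^(-5t)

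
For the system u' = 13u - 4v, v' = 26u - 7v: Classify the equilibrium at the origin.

A = [[13,-4],[26,-7]]; det(A-λI) = λ^2 - 6λ + 13.
λ = 3 ± 2i: positive real part.

unstable spiral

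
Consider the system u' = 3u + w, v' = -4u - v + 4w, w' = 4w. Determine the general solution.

u(t) = c_2e^(4t) - c_3e^(3t), v(t) = c_1e^(-t) + c_3e^(3t), w(t) = c_2e^(4t)

Coefficient matrix A = [[3, 0, 1], [-4, -1, 4], [0, 0, 4]].
det(A - λI) = 0 gives eigenvalues λ = -1, 4, 3.
For λ=-1: eigenvector (0,1,0).
For λ=4: eigenvector (1,0,1).
For λ=3: eigenvector (-1,1,0).
General solution: c_1e^(-t)(0,1,0) + c_2e^(4t)(1,0,1) + c_3e^(3t)(-1,1,0).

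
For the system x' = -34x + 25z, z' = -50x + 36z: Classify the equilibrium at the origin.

unstable spiral

A = [[-34,25],[-50,36]]; det(A-λI) = λ^2 - 2λ + 26.
λ = 1 ± 5i: positive real part.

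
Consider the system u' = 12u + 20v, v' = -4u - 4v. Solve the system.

Coefficient matrix A = [[12, 20], [-4, -4]].
Characteristic polynomial det(A - λI) = λ^2 - 8λ + 32 = 0.
Eigenvalues λ = 4 ± 4i (complex conjugate pair).
For λ=4+4i: an eigenvector is (-1,0) - i(-2,1) = (-1 + 2i, 0 - i).
A real fundamental pair from Re and Im of e^((4+4i)t)v: X_1 = e^(4t)(cos(4t)·(-1,0) + sin(4t)·(-2,1)), X_2 = e^(4t)(sin(4t)·(-1,0) - cos(4t)·(-2,1)).
General solution: K_1X_1 + K_2X_2.

u(t) = -2K_1e^(4t)sin(4t) - K_1e^(4t)cos(4t) - K_2e^(4t)sin(4t) + 2K_2e^(4t)cos(4t), v(t) = K_1e^(4t)sin(4t) - K_2e^(4t)cos(4t)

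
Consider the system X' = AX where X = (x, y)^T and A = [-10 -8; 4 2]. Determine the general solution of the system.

x(t) = 2c_1e^(-6t) - c_2e^(-2t), y(t) = -c_1e^(-6t) + c_2e^(-2t)

Coefficient matrix A = [[-10, -8], [4, 2]].
Characteristic polynomial det(A - λI) = λ^2 + 8λ + 12 = 0.
Eigenvalues λ = -6, -2.
For λ=-6: (A-λI) row 1 is [-4, -8], so an eigenvector is (2, -1).
For λ=-2: (A-λI) row 1 is [-8, -8], so an eigenvector is (-1, 1).
General solution: c_1e^(-6t)(2,-1) + c_2e^(-2t)(-1,1).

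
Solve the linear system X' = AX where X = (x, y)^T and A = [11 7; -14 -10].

Coefficient matrix A = [[11, 7], [-14, -10]].
Characteristic polynomial det(A - λI) = λ^2 - λ - 12 = 0.
Eigenvalues λ = -3, 4.
For λ=-3: (A-λI) row 1 is [14, 7], so an eigenvector is (-1, 2).
For λ=4: (A-λI) row 1 is [7, 7], so an eigenvector is (-1, 1).
General solution: K_1e^(-3t)(-1,2) + K_2e^(4t)(-1,1).

x(t) = -K_1e^(-3t) - K_2e^(4t), y(t) = 2K_1e^(-3t) + K_2e^(4t)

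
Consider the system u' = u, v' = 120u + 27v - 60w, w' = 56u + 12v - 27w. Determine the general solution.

Coefficient matrix A = [[1, 0, 0], [120, 27, -60], [56, 12, -27]].
det(A - λI) = 0 gives eigenvalues λ = 1, 3, -3.
For λ=1: eigenvector (1,0,2).
For λ=3: eigenvector (0,5,2).
For λ=-3: eigenvector (0,2,1).
General solution: K_1e^(t)(1,0,2) + K_2e^(3t)(0,5,2) + K_3e^(-3t)(0,2,1).

u(t) = K_1e^(t), v(t) = 5K_2e^(3t) + 2K_3e^(-3t), w(t) = 2K_1e^(t) + 2K_2e^(3t) + K_3e^(-3t)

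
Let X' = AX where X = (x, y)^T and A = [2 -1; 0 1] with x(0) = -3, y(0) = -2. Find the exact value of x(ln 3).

-15

A = [[2,-1],[0,1]]; eigenvalues λ = 1, 2.
Eigenvectors: (1,1) for λ=1, (-1,0) for λ=2.
From the initial condition, c_1 = -2, c_2 = 1.
x(ln 3) = (-2)(3^1)(1) + (1)(3^2)(-1) = -15.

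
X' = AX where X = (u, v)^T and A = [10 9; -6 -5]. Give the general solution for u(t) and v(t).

Coefficient matrix A = [[10, 9], [-6, -5]].
Characteristic polynomial det(A - λI) = λ^2 - 5λ + 4 = 0.
Eigenvalues λ = 1, 4.
For λ=1: (A-λI) row 1 is [9, 9], so an eigenvector is (1, -1).
For λ=4: (A-λI) row 1 is [6, 9], so an eigenvector is (-3, 2).
General solution: K_1e^(t)(1,-1) + K_2e^(4t)(-3,2).

u(t) = K_1e^(t) - 3K_2e^(4t), v(t) = -K_1e^(t) + 2K_2e^(4t)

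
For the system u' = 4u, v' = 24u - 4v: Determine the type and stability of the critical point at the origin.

saddle

A = [[4,0],[24,-4]]; det(A-λI) = λ^2 - 16.
λ = -4, 4: opposite signs.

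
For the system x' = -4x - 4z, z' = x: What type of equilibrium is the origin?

A = [[-4,-4],[1,0]]; det(A-λI) = λ^2 + 4λ + 4.
repeated λ = -2 with a single eigenvector.

stable improper node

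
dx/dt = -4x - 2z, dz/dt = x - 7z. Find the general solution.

Coefficient matrix A = [[-4, -2], [1, -7]].
Characteristic polynomial det(A - λI) = λ^2 + 11λ + 30 = 0.
Eigenvalues λ = -6, -5.
For λ=-6: (A-λI) row 1 is [2, -2], so an eigenvector is (-1, -1).
For λ=-5: (A-λI) row 1 is [1, -2], so an eigenvector is (2, 1).
General solution: K_1e^(-6t)(-1,-1) + K_2e^(-5t)(2,1).

x(t) = -K_1e^(-6t) + 2K_2e^(-5t), z(t) = -K_1e^(-6t) + K_2e^(-5t)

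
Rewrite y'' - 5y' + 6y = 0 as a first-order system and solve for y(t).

Let x_1 = y, x_2 = y'. Then x_1' = x_2 and x_2' = -6x_1 + 5x_2.
A = [[0,1],[-6,5]]; det(A-λI) = λ^2 - 5λ + 6.
Eigenvalues λ = 2, 3 with eigenvectors (1,2), (1,3).

y(t) = c_1e^(2t) + c_2e^(3t)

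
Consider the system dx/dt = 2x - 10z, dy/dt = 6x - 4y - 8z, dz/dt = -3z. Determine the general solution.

x(t) = c_2e^(2t) + 2c_3e^(-3t), y(t) = c_1e^(-4t) + c_2e^(2t) + 4c_3e^(-3t), z(t) = c_3e^(-3t)

Coefficient matrix A = [[2, 0, -10], [6, -4, -8], [0, 0, -3]].
det(A - λI) = 0 gives eigenvalues λ = -4, 2, -3.
For λ=-4: eigenvector (0,1,0).
For λ=2: eigenvector (1,1,0).
For λ=-3: eigenvector (2,4,1).
General solution: c_1e^(-4t)(0,1,0) + c_2e^(2t)(1,1,0) + c_3e^(-3t)(2,4,1).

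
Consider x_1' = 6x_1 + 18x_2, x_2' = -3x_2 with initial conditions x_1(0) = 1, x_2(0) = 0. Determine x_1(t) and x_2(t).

Coefficient matrix A = [[6, 18], [0, -3]].
Characteristic polynomial det(A - λI) = λ^2 - 3λ - 18 = 0.
Eigenvalues λ = -3, 6.
For λ=-3: (A-λI) row 1 is [9, 18], so an eigenvector is (2, -1).
For λ=6: (A-λI) row 1 is [0, 18], so an eigenvector is (1, 0).
General solution: C_1e^(-3t)(2,-1) + C_2e^(6t)(1,0).
Applying x_1(0)=1, x_2(0)=0 gives C_1=0, C_2=1.

x_1(t) = e^(6t), x_2(t) = 0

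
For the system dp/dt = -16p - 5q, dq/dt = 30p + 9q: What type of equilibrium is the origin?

A = [[-16,-5],[30,9]]; det(A-λI) = λ^2 + 7λ + 6.
λ = -6, -1: both negative.

stable node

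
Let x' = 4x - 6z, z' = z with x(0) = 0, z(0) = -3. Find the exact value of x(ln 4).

1512

A = [[4,-6],[0,1]]; eigenvalues λ = 1, 4.
Eigenvectors: (-2,-1) for λ=1, (-1,0) for λ=4.
From the initial condition, c_1 = 3, c_2 = -6.
x(ln 4) = (3)(4^1)(-2) + (-6)(4^4)(-1) = 1512.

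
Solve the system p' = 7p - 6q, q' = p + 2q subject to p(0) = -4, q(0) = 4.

p(t) = -36e^(5t) + 32e^(4t), q(t) = -12e^(5t) + 16e^(4t)

Coefficient matrix A = [[7, -6], [1, 2]].
Characteristic polynomial det(A - λI) = λ^2 - 9λ + 20 = 0.
Eigenvalues λ = 4, 5.
For λ=4: (A-λI) row 1 is [3, -6], so an eigenvector is (2, 1).
For λ=5: (A-λI) row 1 is [2, -6], so an eigenvector is (3, 1).
General solution: C_1e^(4t)(2,1) + C_2e^(5t)(3,1).
Applying p(0)=-4, q(0)=4 gives C_1=16, C_2=-12.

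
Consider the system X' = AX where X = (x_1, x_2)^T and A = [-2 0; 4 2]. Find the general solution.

x_1(t) = K_1e^(-2t), x_2(t) = -K_1e^(-2t) - K_2e^(2t)

Coefficient matrix A = [[-2, 0], [4, 2]].
Characteristic polynomial det(A - λI) = λ^2 - 4 = 0.
Eigenvalues λ = -2, 2.
For λ=-2: (A-λI) row 2 is [4, 4], so an eigenvector is (1, -1).
For λ=2: (A-λI) row 1 is [-4, 0], so an eigenvector is (0, -1).
General solution: K_1e^(-2t)(1,-1) + K_2e^(2t)(0,-1).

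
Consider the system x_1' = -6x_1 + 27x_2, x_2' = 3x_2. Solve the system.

Coefficient matrix A = [[-6, 27], [0, 3]].
Characteristic polynomial det(A - λI) = λ^2 + 3λ - 18 = 0.
Eigenvalues λ = 3, -6.
For λ=3: (A-λI) row 1 is [-9, 27], so an eigenvector is (-3, -1).
For λ=-6: (A-λI) row 1 is [0, 27], so an eigenvector is (1, 0).
General solution: c_1e^(3t)(-3,-1) + c_2e^(-6t)(1,0).

x_1(t) = -3c_1e^(3t) + c_2e^(-6t), x_2(t) = -c_1e^(3t)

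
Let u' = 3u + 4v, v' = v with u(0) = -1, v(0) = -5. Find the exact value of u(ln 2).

A = [[3,4],[0,1]]; eigenvalues λ = 1, 3.
Eigenvectors: (-2,1) for λ=1, (-1,0) for λ=3.
From the initial condition, c_1 = -5, c_2 = 11.
u(ln 2) = (-5)(2^1)(-2) + (11)(2^3)(-1) = -68.

-68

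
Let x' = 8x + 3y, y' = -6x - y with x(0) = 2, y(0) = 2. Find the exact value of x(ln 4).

6080

A = [[8,3],[-6,-1]]; eigenvalues λ = 5, 2.
Eigenvectors: (1,-1) for λ=5, (-1,2) for λ=2.
From the initial condition, c_1 = 6, c_2 = 4.
x(ln 4) = (6)(4^5)(1) + (4)(4^2)(-1) = 6080.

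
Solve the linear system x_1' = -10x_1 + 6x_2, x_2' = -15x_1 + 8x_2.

Coefficient matrix A = [[-10, 6], [-15, 8]].
Characteristic polynomial det(A - λI) = λ^2 + 2λ + 10 = 0.
Eigenvalues λ = -1 ± 3i (complex conjugate pair).
For λ=-1+3i: an eigenvector is (-1,-1) - i(1,2) = (-1 - i, -1 - 2i).
A real fundamental pair from Re and Im of e^((-1+3i)t)v: X_1 = e^(-t)(cos(3t)·(-1,-1) + sin(3t)·(1,2)), X_2 = e^(-t)(sin(3t)·(-1,-1) - cos(3t)·(1,2)).
General solution: c_1X_1 + c_2X_2.

x_1(t) = c_1e^(-t)sin(3t) - c_1e^(-t)cos(3t) - c_2e^(-t)sin(3t) - c_2e^(-t)cos(3t), x_2(t) = 2c_1e^(-t)sin(3t) - c_1e^(-t)cos(3t) - c_2e^(-t)sin(3t) - 2c_2e^(-t)cos(3t)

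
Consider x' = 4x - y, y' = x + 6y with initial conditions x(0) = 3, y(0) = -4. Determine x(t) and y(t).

x(t) = te^(5t) + 3e^(5t), y(t) = -te^(5t) - 4e^(5t)

Coefficient matrix A = [[4, -1], [1, 6]].
Characteristic polynomial det(A - λI) = λ^2 - 10λ + 25 = 0.
Single eigenvalue λ = 5 with algebraic multiplicity 2.
Eigenvector v = (1,-1); generalized eigenvector w with (A-λI)w=v is (0,-1).
General solution: e^(5t)[K_1·v + K_2·(t·v + w)].
Applying x(0)=3, y(0)=-4 gives K_1=3, K_2=1.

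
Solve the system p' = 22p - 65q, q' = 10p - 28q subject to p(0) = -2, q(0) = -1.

Coefficient matrix A = [[22, -65], [10, -28]].
Characteristic polynomial det(A - λI) = λ^2 + 6λ + 34 = 0.
Eigenvalues λ = -3 ± 5i (complex conjugate pair).
For λ=-3+5i: an eigenvector is (3,1) - i(2,1) = (3 - 2i, 1 - i).
A real fundamental pair from Re and Im of e^((-3+5i)t)v: X_1 = e^(-3t)(cos(5t)·(3,1) + sin(5t)·(2,1)), X_2 = e^(-3t)(sin(5t)·(3,1) - cos(5t)·(2,1)).
General solution: K_1X_1 + K_2X_2.
Applying p(0)=-2, q(0)=-1 gives K_1=0, K_2=1.

p(t) = 3e^(-3t)sin(5t) - 2e^(-3t)cos(5t), q(t) = e^(-3t)sin(5t) - e^(-3t)cos(5t)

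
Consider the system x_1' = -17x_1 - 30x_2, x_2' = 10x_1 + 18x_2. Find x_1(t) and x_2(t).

x_1(t) = -3c_1e^(3t) + 2c_2e^(-2t), x_2(t) = 2c_1e^(3t) - c_2e^(-2t)

Coefficient matrix A = [[-17, -30], [10, 18]].
Characteristic polynomial det(A - λI) = λ^2 - λ - 6 = 0.
Eigenvalues λ = 3, -2.
For λ=3: (A-λI) row 1 is [-20, -30], so an eigenvector is (-3, 2).
For λ=-2: (A-λI) row 1 is [-15, -30], so an eigenvector is (2, -1).
General solution: c_1e^(3t)(-3,2) + c_2e^(-2t)(2,-1).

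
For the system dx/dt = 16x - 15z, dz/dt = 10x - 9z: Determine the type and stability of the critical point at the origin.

A = [[16,-15],[10,-9]]; det(A-λI) = λ^2 - 7λ + 6.
λ = 6, 1: both positive.

unstable node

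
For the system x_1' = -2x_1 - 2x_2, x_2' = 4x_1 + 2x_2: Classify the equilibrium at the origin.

A = [[-2,-2],[4,2]]; det(A-λI) = λ^2 + 4.
λ = 0 ± 2i: zero real part.

center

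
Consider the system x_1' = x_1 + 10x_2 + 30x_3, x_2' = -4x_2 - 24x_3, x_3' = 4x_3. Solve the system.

x_1(t) = -2C_2e^(-4t) + C_3e^(t), x_2(t) = -3C_1e^(4t) + C_2e^(-4t), x_3(t) = C_1e^(4t)

Coefficient matrix A = [[1, 10, 30], [0, -4, -24], [0, 0, 4]].
det(A - λI) = 0 gives eigenvalues λ = 4, -4, 1.
For λ=4: eigenvector (0,-3,1).
For λ=-4: eigenvector (-2,1,0).
For λ=1: eigenvector (1,0,0).
General solution: C_1e^(4t)(0,-3,1) + C_2e^(-4t)(-2,1,0) + C_3e^(t)(1,0,0).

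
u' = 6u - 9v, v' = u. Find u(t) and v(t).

Coefficient matrix A = [[6, -9], [1, 0]].
Characteristic polynomial det(A - λI) = λ^2 - 6λ + 9 = 0.
Single eigenvalue λ = 3 with algebraic multiplicity 2.
Eigenvector v = (3,1); generalized eigenvector w with (A-λI)w=v is (-2,-1).
General solution: e^(3t)[K_1·v + K_2·(t·v + w)].

u(t) = 3K_1e^(3t) + 3K_2te^(3t) - 2K_2e^(3t), v(t) = K_1e^(3t) + K_2te^(3t) - K_2e^(3t)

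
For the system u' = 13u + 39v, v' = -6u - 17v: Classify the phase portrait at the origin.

A = [[13,39],[-6,-17]]; det(A-λI) = λ^2 + 4λ + 13.
λ = -2 ± 3i: negative real part.

stable spiral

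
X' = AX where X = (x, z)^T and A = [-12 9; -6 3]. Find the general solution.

Coefficient matrix A = [[-12, 9], [-6, 3]].
Characteristic polynomial det(A - λI) = λ^2 + 9λ + 18 = 0.
Eigenvalues λ = -6, -3.
For λ=-6: (A-λI) row 1 is [-6, 9], so an eigenvector is (-3, -2).
For λ=-3: (A-λI) row 1 is [-9, 9], so an eigenvector is (1, 1).
General solution: K_1e^(-6t)(-3,-2) + K_2e^(-3t)(1,1).

x(t) = -3K_1e^(-6t) + K_2e^(-3t), z(t) = -2K_1e^(-6t) + K_2e^(-3t)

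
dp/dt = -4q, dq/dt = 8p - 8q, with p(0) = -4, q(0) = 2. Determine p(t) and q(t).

Coefficient matrix A = [[0, -4], [8, -8]].
Characteristic polynomial det(A - λI) = λ^2 + 8λ + 32 = 0.
Eigenvalues λ = -4 ± 4i (complex conjugate pair).
For λ=-4+4i: an eigenvector is (0,1) - i(-1,-1) = (0 + i, 1 + i).
A real fundamental pair from Re and Im of e^((-4+4i)t)v: X_1 = e^(-4t)(cos(4t)·(0,1) + sin(4t)·(-1,-1)), X_2 = e^(-4t)(sin(4t)·(0,1) - cos(4t)·(-1,-1)).
General solution: K_1X_1 + K_2X_2.
Applying p(0)=-4, q(0)=2 gives K_1=6, K_2=-4.

p(t) = -6e^(-4t)sin(4t) - 4e^(-4t)cos(4t), q(t) = -10e^(-4t)sin(4t) + 2e^(-4t)cos(4t)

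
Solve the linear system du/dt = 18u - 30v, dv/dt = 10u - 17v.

u(t) = 3c_1e^(-2t) - 2c_2e^(3t), v(t) = 2c_1e^(-2t) - c_2e^(3t)

Coefficient matrix A = [[18, -30], [10, -17]].
Characteristic polynomial det(A - λI) = λ^2 - λ - 6 = 0.
Eigenvalues λ = -2, 3.
For λ=-2: (A-λI) row 1 is [20, -30], so an eigenvector is (3, 2).
For λ=3: (A-λI) row 1 is [15, -30], so an eigenvector is (-2, -1).
General solution: c_1e^(-2t)(3,2) + c_2e^(3t)(-2,-1).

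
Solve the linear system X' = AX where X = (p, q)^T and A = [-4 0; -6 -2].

p(t) = c_2e^(-4t), q(t) = -c_1e^(-2t) + 3c_2e^(-4t)

Coefficient matrix A = [[-4, 0], [-6, -2]].
Characteristic polynomial det(A - λI) = λ^2 + 6λ + 8 = 0.
Eigenvalues λ = -2, -4.
For λ=-2: (A-λI) row 1 is [-2, 0], so an eigenvector is (0, -1).
For λ=-4: (A-λI) row 2 is [-6, 2], so an eigenvector is (1, 3).
General solution: c_1e^(-2t)(0,-1) + c_2e^(-4t)(1,3).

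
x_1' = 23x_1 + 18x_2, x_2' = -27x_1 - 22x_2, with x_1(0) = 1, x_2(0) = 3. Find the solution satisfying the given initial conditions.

Coefficient matrix A = [[23, 18], [-27, -22]].
Characteristic polynomial det(A - λI) = λ^2 - λ - 20 = 0.
Eigenvalues λ = 5, -4.
For λ=5: (A-λI) row 1 is [18, 18], so an eigenvector is (1, -1).
For λ=-4: (A-λI) row 1 is [27, 18], so an eigenvector is (2, -3).
General solution: C_1e^(5t)(1,-1) + C_2e^(-4t)(2,-3).
Applying x_1(0)=1, x_2(0)=3 gives C_1=9, C_2=-4.

x_1(t) = 9e^(5t) - 8e^(-4t), x_2(t) = -9e^(5t) + 12e^(-4t)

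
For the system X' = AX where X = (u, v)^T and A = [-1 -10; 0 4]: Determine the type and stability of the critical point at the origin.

A = [[-1,-10],[0,4]]; det(A-λI) = λ^2 - 3λ - 4.
λ = 4, -1: opposite signs.

saddle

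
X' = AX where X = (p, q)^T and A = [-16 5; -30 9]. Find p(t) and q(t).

Coefficient matrix A = [[-16, 5], [-30, 9]].
Characteristic polynomial det(A - λI) = λ^2 + 7λ + 6 = 0.
Eigenvalues λ = -6, -1.
For λ=-6: (A-λI) row 1 is [-10, 5], so an eigenvector is (-1, -2).
For λ=-1: (A-λI) row 1 is [-15, 5], so an eigenvector is (-1, -3).
General solution: C_1e^(-6t)(-1,-2) + C_2e^(-t)(-1,-3).

p(t) = -C_1e^(-6t) - C_2e^(-t), q(t) = -2C_1e^(-6t) - 3C_2e^(-t)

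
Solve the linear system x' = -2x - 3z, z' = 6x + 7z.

x(t) = C_1e^(t) + C_2e^(4t), z(t) = -C_1e^(t) - 2C_2e^(4t)

Coefficient matrix A = [[-2, -3], [6, 7]].
Characteristic polynomial det(A - λI) = λ^2 - 5λ + 4 = 0.
Eigenvalues λ = 1, 4.
For λ=1: (A-λI) row 1 is [-3, -3], so an eigenvector is (1, -1).
For λ=4: (A-λI) row 1 is [-6, -3], so an eigenvector is (1, -2).
General solution: C_1e^(t)(1,-1) + C_2e^(4t)(1,-2).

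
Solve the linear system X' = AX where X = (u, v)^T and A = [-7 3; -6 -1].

u(t) = -c_1e^(-4t)cos(3t) - c_2e^(-4t)sin(3t), v(t) = c_1e^(-4t)sin(3t) - c_1e^(-4t)cos(3t) - c_2e^(-4t)sin(3t) - c_2e^(-4t)cos(3t)

Coefficient matrix A = [[-7, 3], [-6, -1]].
Characteristic polynomial det(A - λI) = λ^2 + 8λ + 25 = 0.
Eigenvalues λ = -4 ± 3i (complex conjugate pair).
For λ=-4+3i: an eigenvector is (-1,-1) - i(0,1) = (-1, -1 - i).
A real fundamental pair from Re and Im of e^((-4+3i)t)v: X_1 = e^(-4t)(cos(3t)·(-1,-1) + sin(3t)·(0,1)), X_2 = e^(-4t)(sin(3t)·(-1,-1) - cos(3t)·(0,1)).
General solution: c_1X_1 + c_2X_2.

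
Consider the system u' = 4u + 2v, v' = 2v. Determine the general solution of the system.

Coefficient matrix A = [[4, 2], [0, 2]].
Characteristic polynomial det(A - λI) = λ^2 - 6λ + 8 = 0.
Eigenvalues λ = 4, 2.
For λ=4: (A-λI) row 1 is [0, 2], so an eigenvector is (-1, 0).
For λ=2: (A-λI) row 1 is [2, 2], so an eigenvector is (1, -1).
General solution: C_1e^(4t)(-1,0) + C_2e^(2t)(1,-1).

u(t) = -C_1e^(4t) + C_2e^(2t), v(t) = -C_2e^(2t)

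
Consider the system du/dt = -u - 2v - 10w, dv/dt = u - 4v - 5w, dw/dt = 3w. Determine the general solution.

Coefficient matrix A = [[-1, -2, -10], [1, -4, -5], [0, 0, 3]].
det(A - λI) = 0 gives eigenvalues λ = -2, -3, 3.
For λ=-2: eigenvector (2,1,0).
For λ=-3: eigenvector (1,1,0).
For λ=3: eigenvector (-2,-1,1).
General solution: K_1e^(-2t)(2,1,0) + K_2e^(-3t)(1,1,0) + K_3e^(3t)(-2,-1,1).

u(t) = 2K_1e^(-2t) + K_2e^(-3t) - 2K_3e^(3t), v(t) = K_1e^(-2t) + K_2e^(-3t) - K_3e^(3t), w(t) = K_3e^(3t)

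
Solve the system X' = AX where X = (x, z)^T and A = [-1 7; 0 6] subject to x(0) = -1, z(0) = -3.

x(t) = -3e^(6t) + 2e^(-t), z(t) = -3e^(6t)

Coefficient matrix A = [[-1, 7], [0, 6]].
Characteristic polynomial det(A - λI) = λ^2 - 5λ - 6 = 0.
Eigenvalues λ = 6, -1.
For λ=6: (A-λI) row 1 is [-7, 7], so an eigenvector is (1, 1).
For λ=-1: (A-λI) row 1 is [0, 7], so an eigenvector is (-1, 0).
General solution: K_1e^(6t)(1,1) + K_2e^(-t)(-1,0).
Applying x(0)=-1, z(0)=-3 gives K_1=-3, K_2=-2.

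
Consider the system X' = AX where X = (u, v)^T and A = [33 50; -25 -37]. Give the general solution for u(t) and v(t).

u(t) = 3c_1e^(-2t)sin(5t) - c_1e^(-2t)cos(5t) - c_2e^(-2t)sin(5t) - 3c_2e^(-2t)cos(5t), v(t) = -2c_1e^(-2t)sin(5t) + c_1e^(-2t)cos(5t) + c_2e^(-2t)sin(5t) + 2c_2e^(-2t)cos(5t)

Coefficient matrix A = [[33, 50], [-25, -37]].
Characteristic polynomial det(A - λI) = λ^2 + 4λ + 29 = 0.
Eigenvalues λ = -2 ± 5i (complex conjugate pair).
For λ=-2+5i: an eigenvector is (-1,1) - i(3,-2) = (-1 - 3i, 1 + 2i).
A real fundamental pair from Re and Im of e^((-2+5i)t)v: X_1 = e^(-2t)(cos(5t)·(-1,1) + sin(5t)·(3,-2)), X_2 = e^(-2t)(sin(5t)·(-1,1) - cos(5t)·(3,-2)).
General solution: c_1X_1 + c_2X_2.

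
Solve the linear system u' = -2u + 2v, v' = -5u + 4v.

Coefficient matrix A = [[-2, 2], [-5, 4]].
Characteristic polynomial det(A - λI) = λ^2 - 2λ + 2 = 0.
Eigenvalues λ = 1 ± i (complex conjugate pair).
For λ=1+i: an eigenvector is (1,2) - i(1,1) = (1 - i, 2 - i).
A real fundamental pair from Re and Im of e^((1+i)t)v: X_1 = e^(t)(cos(t)·(1,2) + sin(t)·(1,1)), X_2 = e^(t)(sin(t)·(1,2) - cos(t)·(1,1)).
General solution: c_1X_1 + c_2X_2.

u(t) = c_1e^(t)sin(t) + c_1e^(t)cos(t) + c_2e^(t)sin(t) - c_2e^(t)cos(t), v(t) = c_1e^(t)sin(t) + 2c_1e^(t)cos(t) + 2c_2e^(t)sin(t) - c_2e^(t)cos(t)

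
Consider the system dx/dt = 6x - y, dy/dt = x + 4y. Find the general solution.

x(t) = -C_1e^(5t) - C_2te^(5t) + C_2e^(5t), y(t) = -C_1e^(5t) - C_2te^(5t) + 2C_2e^(5t)

Coefficient matrix A = [[6, -1], [1, 4]].
Characteristic polynomial det(A - λI) = λ^2 - 10λ + 25 = 0.
Single eigenvalue λ = 5 with algebraic multiplicity 2.
Eigenvector v = (-1,-1); generalized eigenvector w with (A-λI)w=v is (1,2).
General solution: e^(5t)[C_1·v + C_2·(t·v + w)].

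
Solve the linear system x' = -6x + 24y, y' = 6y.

Coefficient matrix A = [[-6, 24], [0, 6]].
Characteristic polynomial det(A - λI) = λ^2 - 36 = 0.
Eigenvalues λ = 6, -6.
For λ=6: (A-λI) row 1 is [-12, 24], so an eigenvector is (-2, -1).
For λ=-6: (A-λI) row 1 is [0, 24], so an eigenvector is (1, 0).
General solution: K_1e^(6t)(-2,-1) + K_2e^(-6t)(1,0).

x(t) = -2K_1e^(6t) + K_2e^(-6t), y(t) = -K_1e^(6t)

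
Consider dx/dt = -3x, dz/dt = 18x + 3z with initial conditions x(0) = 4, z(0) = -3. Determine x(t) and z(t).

Coefficient matrix A = [[-3, 0], [18, 3]].
Characteristic polynomial det(A - λI) = λ^2 - 9 = 0.
Eigenvalues λ = -3, 3.
For λ=-3: (A-λI) row 2 is [18, 6], so an eigenvector is (1, -3).
For λ=3: (A-λI) row 1 is [-6, 0], so an eigenvector is (0, -1).
General solution: K_1e^(-3t)(1,-3) + K_2e^(3t)(0,-1).
Applying x(0)=4, z(0)=-3 gives K_1=4, K_2=-9.

x(t) = 4e^(-3t), z(t) = 9e^(3t) - 12e^(-3t)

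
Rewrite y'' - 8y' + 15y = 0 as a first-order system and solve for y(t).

y(t) = C_1e^(5t) + C_2e^(3t)

Let x_1 = y, x_2 = y'. Then x_1' = x_2 and x_2' = -15x_1 + 8x_2.
A = [[0,1],[-15,8]]; det(A-λI) = λ^2 - 8λ + 15.
Eigenvalues λ = 5, 3 with eigenvectors (1,5), (1,3).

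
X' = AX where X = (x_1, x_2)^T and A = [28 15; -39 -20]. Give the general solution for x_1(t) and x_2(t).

Coefficient matrix A = [[28, 15], [-39, -20]].
Characteristic polynomial det(A - λI) = λ^2 - 8λ + 25 = 0.
Eigenvalues λ = 4 ± 3i (complex conjugate pair).
For λ=4+3i: an eigenvector is (-2,3) - i(-1,2) = (-2 + i, 3 - 2i).
A real fundamental pair from Re and Im of e^((4+3i)t)v: X_1 = e^(4t)(cos(3t)·(-2,3) + sin(3t)·(-1,2)), X_2 = e^(4t)(sin(3t)·(-2,3) - cos(3t)·(-1,2)).
General solution: C_1X_1 + C_2X_2.

x_1(t) = -C_1e^(4t)sin(3t) - 2C_1e^(4t)cos(3t) - 2C_2e^(4t)sin(3t) + C_2e^(4t)cos(3t), x_2(t) = 2C_1e^(4t)sin(3t) + 3C_1e^(4t)cos(3t) + 3C_2e^(4t)sin(3t) - 2C_2e^(4t)cos(3t)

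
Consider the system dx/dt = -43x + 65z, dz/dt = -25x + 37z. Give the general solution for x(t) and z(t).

Coefficient matrix A = [[-43, 65], [-25, 37]].
Characteristic polynomial det(A - λI) = λ^2 + 6λ + 34 = 0.
Eigenvalues λ = -3 ± 5i (complex conjugate pair).
For λ=-3+5i: an eigenvector is (2,1) - i(-3,-2) = (2 + 3i, 1 + 2i).
A real fundamental pair from Re and Im of e^((-3+5i)t)v: X_1 = e^(-3t)(cos(5t)·(2,1) + sin(5t)·(-3,-2)), X_2 = e^(-3t)(sin(5t)·(2,1) - cos(5t)·(-3,-2)).
General solution: K_1X_1 + K_2X_2.

x(t) = -3K_1e^(-3t)sin(5t) + 2K_1e^(-3t)cos(5t) + 2K_2e^(-3t)sin(5t) + 3K_2e^(-3t)cos(5t), z(t) = -2K_1e^(-3t)sin(5t) + K_1e^(-3t)cos(5t) + K_2e^(-3t)sin(5t) + 2K_2e^(-3t)cos(5t)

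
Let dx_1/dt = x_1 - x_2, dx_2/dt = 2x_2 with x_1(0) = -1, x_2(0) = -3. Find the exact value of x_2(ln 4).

A = [[1,-1],[0,2]]; eigenvalues λ = 1, 2.
Eigenvectors: (-1,0) for λ=1, (-1,1) for λ=2.
From the initial condition, c_1 = 4, c_2 = -3.
x_2(ln 4) = (4)(4^1)(0) + (-3)(4^2)(1) = -48.

-48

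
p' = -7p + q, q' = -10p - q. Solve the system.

Coefficient matrix A = [[-7, 1], [-10, -1]].
Characteristic polynomial det(A - λI) = λ^2 + 8λ + 17 = 0.
Eigenvalues λ = -4 ± i (complex conjugate pair).
For λ=-4+i: an eigenvector is (0,1) - i(1,3) = (0 - i, 1 - 3i).
A real fundamental pair from Re and Im of e^((-4+i)t)v: X_1 = e^(-4t)(cos(t)·(0,1) + sin(t)·(1,3)), X_2 = e^(-4t)(sin(t)·(0,1) - cos(t)·(1,3)).
General solution: c_1X_1 + c_2X_2.

p(t) = c_1e^(-4t)sin(t) - c_2e^(-4t)cos(t), q(t) = 3c_1e^(-4t)sin(t) + c_1e^(-4t)cos(t) + c_2e^(-4t)sin(t) - 3c_2e^(-4t)cos(t)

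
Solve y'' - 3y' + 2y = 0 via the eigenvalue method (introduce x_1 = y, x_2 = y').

y(t) = c_1e^(t) + c_2e^(2t)

Let x_1 = y, x_2 = y'. Then x_1' = x_2 and x_2' = -2x_1 + 3x_2.
A = [[0,1],[-2,3]]; det(A-λI) = λ^2 - 3λ + 2.
Eigenvalues λ = 1, 2 with eigenvectors (1,1), (1,2).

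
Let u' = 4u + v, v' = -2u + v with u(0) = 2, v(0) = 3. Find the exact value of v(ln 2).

-16

A = [[4,1],[-2,1]]; eigenvalues λ = 3, 2.
Eigenvectors: (1,-1) for λ=3, (1,-2) for λ=2.
From the initial condition, c_1 = 7, c_2 = -5.
v(ln 2) = (7)(2^3)(-1) + (-5)(2^2)(-2) = -16.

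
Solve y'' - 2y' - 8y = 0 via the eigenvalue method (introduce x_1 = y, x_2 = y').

y(t) = c_1e^(-2t) + c_2e^(4t)

Let x_1 = y, x_2 = y'. Then x_1' = x_2 and x_2' = 8x_1 + 2x_2.
A = [[0,1],[8,2]]; det(A-λI) = λ^2 - 2λ - 8.
Eigenvalues λ = -2, 4 with eigenvectors (1,-2), (1,4).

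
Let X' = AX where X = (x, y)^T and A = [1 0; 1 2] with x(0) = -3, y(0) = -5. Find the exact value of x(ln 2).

-6

A = [[1,0],[1,2]]; eigenvalues λ = 1, 2.
Eigenvectors: (-1,1) for λ=1, (0,1) for λ=2.
From the initial condition, c_1 = 3, c_2 = -8.
x(ln 2) = (3)(2^1)(-1) + (-8)(2^2)(0) = -6.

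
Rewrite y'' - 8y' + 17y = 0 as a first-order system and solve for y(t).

Let x_1 = y, x_2 = y'. Then x_1' = x_2 and x_2' = -17x_1 + 8x_2.
A = [[0,1],[-17,8]]; det(A-λI) = λ^2 - 8λ + 17.
Eigenvalues λ = 4 ± i.

y(t) = K_1e^(4t)cos(t) + K_2e^(4t)sin(t)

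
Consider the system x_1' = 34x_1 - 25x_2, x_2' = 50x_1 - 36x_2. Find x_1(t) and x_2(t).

x_1(t) = c_1e^(-t)sin(5t) - 2c_1e^(-t)cos(5t) - 2c_2e^(-t)sin(5t) - c_2e^(-t)cos(5t), x_2(t) = c_1e^(-t)sin(5t) - 3c_1e^(-t)cos(5t) - 3c_2e^(-t)sin(5t) - c_2e^(-t)cos(5t)

Coefficient matrix A = [[34, -25], [50, -36]].
Characteristic polynomial det(A - λI) = λ^2 + 2λ + 26 = 0.
Eigenvalues λ = -1 ± 5i (complex conjugate pair).
For λ=-1+5i: an eigenvector is (-2,-3) - i(1,1) = (-2 - i, -3 - i).
A real fundamental pair from Re and Im of e^((-1+5i)t)v: X_1 = e^(-t)(cos(5t)·(-2,-3) + sin(5t)·(1,1)), X_2 = e^(-t)(sin(5t)·(-2,-3) - cos(5t)·(1,1)).
General solution: c_1X_1 + c_2X_2.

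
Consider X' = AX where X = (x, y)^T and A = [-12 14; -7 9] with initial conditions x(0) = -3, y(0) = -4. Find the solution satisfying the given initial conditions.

x(t) = -5e^(2t) + 2e^(-5t), y(t) = -5e^(2t) + e^(-5t)

Coefficient matrix A = [[-12, 14], [-7, 9]].
Characteristic polynomial det(A - λI) = λ^2 + 3λ - 10 = 0.
Eigenvalues λ = -5, 2.
For λ=-5: (A-λI) row 1 is [-7, 14], so an eigenvector is (-2, -1).
For λ=2: (A-λI) row 1 is [-14, 14], so an eigenvector is (-1, -1).
General solution: C_1e^(-5t)(-2,-1) + C_2e^(2t)(-1,-1).
Applying x(0)=-3, y(0)=-4 gives C_1=-1, C_2=5.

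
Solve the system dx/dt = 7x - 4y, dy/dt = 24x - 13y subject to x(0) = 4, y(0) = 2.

Coefficient matrix A = [[7, -4], [24, -13]].
Characteristic polynomial det(A - λI) = λ^2 + 6λ + 5 = 0.
Eigenvalues λ = -1, -5.
For λ=-1: (A-λI) row 1 is [8, -4], so an eigenvector is (1, 2).
For λ=-5: (A-λI) row 1 is [12, -4], so an eigenvector is (-1, -3).
General solution: C_1e^(-t)(1,2) + C_2e^(-5t)(-1,-3).
Applying x(0)=4, y(0)=2 gives C_1=10, C_2=6.

x(t) = 10e^(-t) - 6e^(-5t), y(t) = 20e^(-t) - 18e^(-5t)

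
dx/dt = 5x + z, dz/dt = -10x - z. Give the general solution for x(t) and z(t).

Coefficient matrix A = [[5, 1], [-10, -1]].
Characteristic polynomial det(A - λI) = λ^2 - 4λ + 5 = 0.
Eigenvalues λ = 2 ± i (complex conjugate pair).
For λ=2+i: an eigenvector is (0,-1) - i(-1,3) = (0 + i, -1 - 3i).
A real fundamental pair from Re and Im of e^((2+i)t)v: X_1 = e^(2t)(cos(t)·(0,-1) + sin(t)·(-1,3)), X_2 = e^(2t)(sin(t)·(0,-1) - cos(t)·(-1,3)).
General solution: K_1X_1 + K_2X_2.

x(t) = -K_1e^(2t)sin(t) + K_2e^(2t)cos(t), z(t) = 3K_1e^(2t)sin(t) - K_1e^(2t)cos(t) - K_2e^(2t)sin(t) - 3K_2e^(2t)cos(t)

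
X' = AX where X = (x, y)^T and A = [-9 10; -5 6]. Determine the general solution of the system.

x(t) = 2C_1e^(-4t) - C_2e^(t), y(t) = C_1e^(-4t) - C_2e^(t)

Coefficient matrix A = [[-9, 10], [-5, 6]].
Characteristic polynomial det(A - λI) = λ^2 + 3λ - 4 = 0.
Eigenvalues λ = -4, 1.
For λ=-4: (A-λI) row 1 is [-5, 10], so an eigenvector is (2, 1).
For λ=1: (A-λI) row 1 is [-10, 10], so an eigenvector is (-1, -1).
General solution: C_1e^(-4t)(2,1) + C_2e^(t)(-1,-1).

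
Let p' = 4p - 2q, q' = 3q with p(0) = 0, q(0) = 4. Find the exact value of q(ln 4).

256

A = [[4,-2],[0,3]]; eigenvalues λ = 3, 4.
Eigenvectors: (2,1) for λ=3, (1,0) for λ=4.
From the initial condition, c_1 = 4, c_2 = -8.
q(ln 4) = (4)(4^3)(1) + (-8)(4^4)(0) = 256.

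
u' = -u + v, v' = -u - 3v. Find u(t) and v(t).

u(t) = -K_1e^(-2t) - K_2te^(-2t), v(t) = K_1e^(-2t) + K_2te^(-2t) - K_2e^(-2t)

Coefficient matrix A = [[-1, 1], [-1, -3]].
Characteristic polynomial det(A - λI) = λ^2 + 4λ + 4 = 0.
Single eigenvalue λ = -2 with algebraic multiplicity 2.
Eigenvector v = (-1,1); generalized eigenvector w with (A-λI)w=v is (0,-1).
General solution: e^(-2t)[K_1·v + K_2·(t·v + w)].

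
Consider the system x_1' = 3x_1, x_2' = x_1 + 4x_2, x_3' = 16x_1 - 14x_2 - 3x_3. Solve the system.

Coefficient matrix A = [[3, 0, 0], [1, 4, 0], [16, -14, -3]].
det(A - λI) = 0 gives eigenvalues λ = 4, 3, -3.
For λ=4: eigenvector (0,1,-2).
For λ=3: eigenvector (1,-1,5).
For λ=-3: eigenvector (0,0,1).
General solution: K_1e^(4t)(0,1,-2) + K_2e^(3t)(1,-1,5) + K_3e^(-3t)(0,0,1).

x_1(t) = K_2e^(3t), x_2(t) = K_1e^(4t) - K_2e^(3t), x_3(t) = -2K_1e^(4t) + 5K_2e^(3t) + K_3e^(-3t)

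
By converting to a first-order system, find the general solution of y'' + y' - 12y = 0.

Let x_1 = y, x_2 = y'. Then x_1' = x_2 and x_2' = 12x_1 - x_2.
A = [[0,1],[12,-1]]; det(A-λI) = λ^2 + λ - 12.
Eigenvalues λ = 3, -4 with eigenvectors (1,3), (1,-4).

y(t) = C_1e^(3t) + C_2e^(-4t)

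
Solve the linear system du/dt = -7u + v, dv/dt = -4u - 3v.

Coefficient matrix A = [[-7, 1], [-4, -3]].
Characteristic polynomial det(A - λI) = λ^2 + 10λ + 25 = 0.
Single eigenvalue λ = -5 with algebraic multiplicity 2.
Eigenvector v = (1,2); generalized eigenvector w with (A-λI)w=v is (-2,-3).
General solution: e^(-5t)[K_1·v + K_2·(t·v + w)].

u(t) = K_1e^(-5t) + K_2te^(-5t) - 2K_2e^(-5t), v(t) = 2K_1e^(-5t) + 2K_2te^(-5t) - 3K_2e^(-5t)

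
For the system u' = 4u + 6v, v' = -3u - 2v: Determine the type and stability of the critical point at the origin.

A = [[4,6],[-3,-2]]; det(A-λI) = λ^2 - 2λ + 10.
λ = 1 ± 3i: positive real part.

unstable spiral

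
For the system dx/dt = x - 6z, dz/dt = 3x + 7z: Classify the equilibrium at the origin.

unstable spiral

A = [[1,-6],[3,7]]; det(A-λI) = λ^2 - 8λ + 25.
λ = 4 ± 3i: positive real part.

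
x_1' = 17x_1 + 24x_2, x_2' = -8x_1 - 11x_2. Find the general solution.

x_1(t) = 3C_1e^(t) + 2C_2e^(5t), x_2(t) = -2C_1e^(t) - C_2e^(5t)

Coefficient matrix A = [[17, 24], [-8, -11]].
Characteristic polynomial det(A - λI) = λ^2 - 6λ + 5 = 0.
Eigenvalues λ = 1, 5.
For λ=1: (A-λI) row 1 is [16, 24], so an eigenvector is (3, -2).
For λ=5: (A-λI) row 1 is [12, 24], so an eigenvector is (2, -1).
General solution: C_1e^(t)(3,-2) + C_2e^(5t)(2,-1).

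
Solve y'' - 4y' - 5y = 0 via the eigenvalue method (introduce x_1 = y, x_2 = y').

y(t) = c_1e^(-t) + c_2e^(5t)

Let x_1 = y, x_2 = y'. Then x_1' = x_2 and x_2' = 5x_1 + 4x_2.
A = [[0,1],[5,4]]; det(A-λI) = λ^2 - 4λ - 5.
Eigenvalues λ = -1, 5 with eigenvectors (1,-1), (1,5).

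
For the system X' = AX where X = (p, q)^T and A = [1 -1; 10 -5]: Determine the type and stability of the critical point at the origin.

A = [[1,-1],[10,-5]]; det(A-λI) = λ^2 + 4λ + 5.
λ = -2 ± i: negative real part.

stable spiral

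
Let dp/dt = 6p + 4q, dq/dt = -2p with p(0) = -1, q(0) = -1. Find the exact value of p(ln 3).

A = [[6,4],[-2,0]]; eigenvalues λ = 4, 2.
Eigenvectors: (-2,1) for λ=4, (1,-1) for λ=2.
From the initial condition, c_1 = 2, c_2 = 3.
p(ln 3) = (2)(3^4)(-2) + (3)(3^2)(1) = -297.

-297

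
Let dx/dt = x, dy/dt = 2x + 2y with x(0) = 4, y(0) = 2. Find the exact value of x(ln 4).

16

A = [[1,0],[2,2]]; eigenvalues λ = 2, 1.
Eigenvectors: (0,-1) for λ=2, (1,-2) for λ=1.
From the initial condition, c_1 = -10, c_2 = 4.
x(ln 4) = (-10)(4^2)(0) + (4)(4^1)(1) = 16.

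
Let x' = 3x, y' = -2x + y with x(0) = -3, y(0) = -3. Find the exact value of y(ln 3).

63

A = [[3,0],[-2,1]]; eigenvalues λ = 1, 3.
Eigenvectors: (0,1) for λ=1, (1,-1) for λ=3.
From the initial condition, c_1 = -6, c_2 = -3.
y(ln 3) = (-6)(3^1)(1) + (-3)(3^3)(-1) = 63.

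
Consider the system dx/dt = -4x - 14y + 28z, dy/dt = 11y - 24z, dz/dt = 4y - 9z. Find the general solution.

x(t) = C_1e^(-4t) - 2C_2e^(3t), y(t) = 3C_2e^(3t) + 2C_3e^(-t), z(t) = C_2e^(3t) + C_3e^(-t)

Coefficient matrix A = [[-4, -14, 28], [0, 11, -24], [0, 4, -9]].
det(A - λI) = 0 gives eigenvalues λ = -4, 3, -1.
For λ=-4: eigenvector (1,0,0).
For λ=3: eigenvector (-2,3,1).
For λ=-1: eigenvector (0,2,1).
General solution: C_1e^(-4t)(1,0,0) + C_2e^(3t)(-2,3,1) + C_3e^(-t)(0,2,1).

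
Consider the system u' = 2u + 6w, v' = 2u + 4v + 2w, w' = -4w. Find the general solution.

u(t) = C_1e^(2t) - C_2e^(-4t), v(t) = -C_1e^(2t) + C_3e^(4t), w(t) = C_2e^(-4t)

Coefficient matrix A = [[2, 0, 6], [2, 4, 2], [0, 0, -4]].
det(A - λI) = 0 gives eigenvalues λ = 2, -4, 4.
For λ=2: eigenvector (1,-1,0).
For λ=-4: eigenvector (-1,0,1).
For λ=4: eigenvector (0,1,0).
General solution: C_1e^(2t)(1,-1,0) + C_2e^(-4t)(-1,0,1) + C_3e^(4t)(0,1,0).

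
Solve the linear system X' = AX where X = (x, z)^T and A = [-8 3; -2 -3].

Coefficient matrix A = [[-8, 3], [-2, -3]].
Characteristic polynomial det(A - λI) = λ^2 + 11λ + 30 = 0.
Eigenvalues λ = -6, -5.
For λ=-6: (A-λI) row 1 is [-2, 3], so an eigenvector is (-3, -2).
For λ=-5: (A-λI) row 1 is [-3, 3], so an eigenvector is (1, 1).
General solution: K_1e^(-6t)(-3,-2) + K_2e^(-5t)(1,1).

x(t) = -3K_1e^(-6t) + K_2e^(-5t), z(t) = -2K_1e^(-6t) + K_2e^(-5t)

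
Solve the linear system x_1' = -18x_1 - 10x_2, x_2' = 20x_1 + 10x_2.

Coefficient matrix A = [[-18, -10], [20, 10]].
Characteristic polynomial det(A - λI) = λ^2 + 8λ + 20 = 0.
Eigenvalues λ = -4 ± 2i (complex conjugate pair).
For λ=-4+2i: an eigenvector is (-1,1) - i(2,-3) = (-1 - 2i, 1 + 3i).
A real fundamental pair from Re and Im of e^((-4+2i)t)v: X_1 = e^(-4t)(cos(2t)·(-1,1) + sin(2t)·(2,-3)), X_2 = e^(-4t)(sin(2t)·(-1,1) - cos(2t)·(2,-3)).
General solution: K_1X_1 + K_2X_2.

x_1(t) = 2K_1e^(-4t)sin(2t) - K_1e^(-4t)cos(2t) - K_2e^(-4t)sin(2t) - 2K_2e^(-4t)cos(2t), x_2(t) = -3K_1e^(-4t)sin(2t) + K_1e^(-4t)cos(2t) + K_2e^(-4t)sin(2t) + 3K_2e^(-4t)cos(2t)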